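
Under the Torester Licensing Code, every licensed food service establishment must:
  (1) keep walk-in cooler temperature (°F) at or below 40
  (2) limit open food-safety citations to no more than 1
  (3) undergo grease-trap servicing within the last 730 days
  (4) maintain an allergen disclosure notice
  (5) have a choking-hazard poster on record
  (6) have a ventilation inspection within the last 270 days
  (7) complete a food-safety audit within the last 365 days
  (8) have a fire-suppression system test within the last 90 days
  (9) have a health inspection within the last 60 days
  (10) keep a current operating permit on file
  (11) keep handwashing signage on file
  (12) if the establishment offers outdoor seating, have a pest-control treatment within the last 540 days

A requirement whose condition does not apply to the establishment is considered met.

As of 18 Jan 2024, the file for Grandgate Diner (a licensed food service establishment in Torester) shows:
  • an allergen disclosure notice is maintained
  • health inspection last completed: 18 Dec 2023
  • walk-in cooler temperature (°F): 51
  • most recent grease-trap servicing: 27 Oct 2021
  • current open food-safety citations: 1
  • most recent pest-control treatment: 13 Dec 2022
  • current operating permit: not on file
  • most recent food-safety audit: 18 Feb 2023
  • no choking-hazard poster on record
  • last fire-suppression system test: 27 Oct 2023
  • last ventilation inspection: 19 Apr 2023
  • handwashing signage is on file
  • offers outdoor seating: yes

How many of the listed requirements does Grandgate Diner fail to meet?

5

1. walk-in cooler temperature (°F) 51 > 40 → not met
2. open food-safety citations 1 ≤ 1 → met
3. grease-trap servicing 813 days ago vs limit 730 → not met
4. allergen disclosure notice present → met
5. choking-hazard poster absent → not met
6. ventilation inspection 274 days ago vs limit 270 → not met
7. food-safety audit 334 days ago vs limit 365 → met
8. fire-suppression system test 83 days ago vs limit 90 → met
9. health inspection 31 days ago vs limit 60 → met
10. current operating permit absent → not met
11. handwashing signage present → met
12. condition 'offers outdoor seating' holds; pest-control treatment 401 days ago vs limit 540 → met
Not met: 5 of 12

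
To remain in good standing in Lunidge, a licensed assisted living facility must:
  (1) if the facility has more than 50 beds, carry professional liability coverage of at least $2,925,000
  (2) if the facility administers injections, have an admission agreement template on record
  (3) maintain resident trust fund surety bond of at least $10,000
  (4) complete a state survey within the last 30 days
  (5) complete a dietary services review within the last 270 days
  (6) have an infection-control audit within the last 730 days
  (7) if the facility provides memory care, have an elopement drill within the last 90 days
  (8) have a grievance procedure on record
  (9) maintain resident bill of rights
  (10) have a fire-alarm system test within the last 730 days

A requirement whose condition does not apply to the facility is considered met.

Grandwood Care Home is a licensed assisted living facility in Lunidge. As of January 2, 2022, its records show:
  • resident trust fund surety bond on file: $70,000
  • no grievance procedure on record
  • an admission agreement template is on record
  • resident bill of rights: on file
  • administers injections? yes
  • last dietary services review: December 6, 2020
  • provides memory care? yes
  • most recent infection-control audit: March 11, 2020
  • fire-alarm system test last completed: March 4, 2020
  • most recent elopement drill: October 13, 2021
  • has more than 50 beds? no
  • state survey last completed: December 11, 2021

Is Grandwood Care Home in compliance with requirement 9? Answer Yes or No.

Yes

9. resident bill of rights present → met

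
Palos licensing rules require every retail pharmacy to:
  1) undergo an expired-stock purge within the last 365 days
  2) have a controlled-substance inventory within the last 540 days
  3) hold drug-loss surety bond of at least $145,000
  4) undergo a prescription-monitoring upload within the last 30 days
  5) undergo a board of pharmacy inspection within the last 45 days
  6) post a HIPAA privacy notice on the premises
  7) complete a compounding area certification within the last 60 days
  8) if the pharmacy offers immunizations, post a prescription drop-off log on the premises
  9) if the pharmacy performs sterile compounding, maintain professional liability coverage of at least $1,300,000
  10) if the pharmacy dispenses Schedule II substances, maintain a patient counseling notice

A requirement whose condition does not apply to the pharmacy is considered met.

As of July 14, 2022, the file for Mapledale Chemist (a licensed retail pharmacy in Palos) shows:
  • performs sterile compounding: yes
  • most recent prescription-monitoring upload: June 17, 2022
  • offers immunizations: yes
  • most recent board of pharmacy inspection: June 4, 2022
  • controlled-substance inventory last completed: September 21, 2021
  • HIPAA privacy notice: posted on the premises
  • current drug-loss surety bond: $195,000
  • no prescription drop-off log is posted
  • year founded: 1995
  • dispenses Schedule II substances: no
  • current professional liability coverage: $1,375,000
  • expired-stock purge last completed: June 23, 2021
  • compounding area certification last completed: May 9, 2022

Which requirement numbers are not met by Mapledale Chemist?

1, 7, 8

1. expired-stock purge 386 days ago vs limit 365 → not met
2. controlled-substance inventory 296 days ago vs limit 540 → met
3. drug-loss surety bond $195,000 ≥ $145,000 → met
4. prescription-monitoring upload 27 days ago vs limit 30 → met
5. board of pharmacy inspection 40 days ago vs limit 45 → met
6. HIPAA privacy notice present → met
7. compounding area certification 66 days ago vs limit 60 → not met
8. condition 'offers immunizations' holds; prescription drop-off log absent → not met
9. condition 'performs sterile compounding' holds; professional liability coverage $1,375,000 ≥ $1,300,000 → met
10. condition 'dispenses Schedule II substances' does not hold → requirement n/a → met
Not met: 1, 7, 8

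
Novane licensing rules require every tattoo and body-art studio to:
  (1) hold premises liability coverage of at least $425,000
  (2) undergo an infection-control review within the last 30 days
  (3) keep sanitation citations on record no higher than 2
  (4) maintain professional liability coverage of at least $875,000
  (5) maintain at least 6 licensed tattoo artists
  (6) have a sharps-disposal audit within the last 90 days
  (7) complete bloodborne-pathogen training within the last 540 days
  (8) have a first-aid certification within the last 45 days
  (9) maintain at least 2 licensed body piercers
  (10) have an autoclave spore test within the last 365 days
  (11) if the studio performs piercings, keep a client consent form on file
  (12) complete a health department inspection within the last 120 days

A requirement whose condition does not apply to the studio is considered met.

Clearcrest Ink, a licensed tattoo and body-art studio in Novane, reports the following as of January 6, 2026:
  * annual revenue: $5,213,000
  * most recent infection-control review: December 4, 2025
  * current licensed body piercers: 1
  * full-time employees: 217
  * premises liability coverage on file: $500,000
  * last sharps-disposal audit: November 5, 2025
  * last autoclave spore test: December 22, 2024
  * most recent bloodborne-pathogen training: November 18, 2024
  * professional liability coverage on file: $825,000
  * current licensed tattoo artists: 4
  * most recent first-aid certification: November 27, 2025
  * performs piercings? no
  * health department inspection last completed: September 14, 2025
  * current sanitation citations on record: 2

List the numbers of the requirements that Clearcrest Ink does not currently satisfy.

2, 4, 5, 9, 10

1. premises liability coverage $500,000 ≥ $425,000 → met
2. infection-control review 33 days ago vs limit 30 → not met
3. sanitation citations on record 2 ≤ 2 → met
4. professional liability coverage $825,000 < $875,000 → not met
5. licensed tattoo artists 4 < 6 → not met
6. sharps-disposal audit 62 days ago vs limit 90 → met
7. bloodborne-pathogen training 414 days ago vs limit 540 → met
8. first-aid certification 40 days ago vs limit 45 → met
9. licensed body piercers 1 < 2 → not met
10. autoclave spore test 380 days ago vs limit 365 → not met
11. condition 'performs piercings' does not hold → requirement n/a → met
12. health department inspection 114 days ago vs limit 120 → met
Not met: 2, 4, 5, 9, 10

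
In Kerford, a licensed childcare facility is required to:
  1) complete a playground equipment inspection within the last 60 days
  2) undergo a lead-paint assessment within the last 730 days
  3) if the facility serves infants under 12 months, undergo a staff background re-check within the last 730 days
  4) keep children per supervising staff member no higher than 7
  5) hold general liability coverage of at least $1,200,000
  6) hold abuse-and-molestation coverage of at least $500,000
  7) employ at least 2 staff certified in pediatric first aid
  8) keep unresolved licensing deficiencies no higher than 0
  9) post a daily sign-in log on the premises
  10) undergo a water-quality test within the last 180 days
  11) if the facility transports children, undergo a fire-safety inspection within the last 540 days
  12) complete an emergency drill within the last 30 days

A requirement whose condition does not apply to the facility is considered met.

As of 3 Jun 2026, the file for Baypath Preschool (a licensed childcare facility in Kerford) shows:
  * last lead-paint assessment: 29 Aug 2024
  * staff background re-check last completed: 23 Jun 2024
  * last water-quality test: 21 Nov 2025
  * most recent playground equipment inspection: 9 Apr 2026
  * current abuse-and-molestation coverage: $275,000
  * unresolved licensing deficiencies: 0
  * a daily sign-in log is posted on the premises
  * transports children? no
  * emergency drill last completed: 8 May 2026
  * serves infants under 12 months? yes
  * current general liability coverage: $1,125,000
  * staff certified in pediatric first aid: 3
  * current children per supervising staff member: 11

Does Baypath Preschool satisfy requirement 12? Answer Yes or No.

Yes

12. emergency drill 26 days ago vs limit 30 → met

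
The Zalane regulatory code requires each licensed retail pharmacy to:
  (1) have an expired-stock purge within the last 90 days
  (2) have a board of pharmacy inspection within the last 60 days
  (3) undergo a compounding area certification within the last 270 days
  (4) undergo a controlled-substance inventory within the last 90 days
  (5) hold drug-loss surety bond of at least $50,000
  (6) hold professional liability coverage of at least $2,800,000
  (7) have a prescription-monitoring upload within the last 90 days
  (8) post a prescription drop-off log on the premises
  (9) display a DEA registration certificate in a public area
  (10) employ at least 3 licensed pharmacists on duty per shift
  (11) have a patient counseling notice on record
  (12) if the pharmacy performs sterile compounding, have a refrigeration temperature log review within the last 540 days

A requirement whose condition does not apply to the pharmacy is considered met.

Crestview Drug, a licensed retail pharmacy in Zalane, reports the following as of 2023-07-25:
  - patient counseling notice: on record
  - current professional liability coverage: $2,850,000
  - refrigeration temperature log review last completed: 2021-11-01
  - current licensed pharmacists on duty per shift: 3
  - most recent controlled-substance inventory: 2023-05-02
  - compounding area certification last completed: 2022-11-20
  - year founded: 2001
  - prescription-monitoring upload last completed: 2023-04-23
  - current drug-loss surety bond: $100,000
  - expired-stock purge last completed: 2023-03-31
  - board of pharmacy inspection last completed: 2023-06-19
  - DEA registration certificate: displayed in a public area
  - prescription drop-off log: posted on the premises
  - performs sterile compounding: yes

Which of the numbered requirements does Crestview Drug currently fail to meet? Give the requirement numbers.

1, 7, 12

1. expired-stock purge 116 days ago vs limit 90 → not met
2. board of pharmacy inspection 36 days ago vs limit 60 → met
3. compounding area certification 247 days ago vs limit 270 → met
4. controlled-substance inventory 84 days ago vs limit 90 → met
5. drug-loss surety bond $100,000 ≥ $50,000 → met
6. professional liability coverage $2,850,000 ≥ $2,800,000 → met
7. prescription-monitoring upload 93 days ago vs limit 90 → not met
8. prescription drop-off log present → met
9. DEA registration certificate present → met
10. licensed pharmacists on duty per shift 3 ≥ 3 → met
11. patient counseling notice present → met
12. condition 'performs sterile compounding' holds; refrigeration temperature log review 631 days ago vs limit 540 → not met
Not met: 1, 7, 12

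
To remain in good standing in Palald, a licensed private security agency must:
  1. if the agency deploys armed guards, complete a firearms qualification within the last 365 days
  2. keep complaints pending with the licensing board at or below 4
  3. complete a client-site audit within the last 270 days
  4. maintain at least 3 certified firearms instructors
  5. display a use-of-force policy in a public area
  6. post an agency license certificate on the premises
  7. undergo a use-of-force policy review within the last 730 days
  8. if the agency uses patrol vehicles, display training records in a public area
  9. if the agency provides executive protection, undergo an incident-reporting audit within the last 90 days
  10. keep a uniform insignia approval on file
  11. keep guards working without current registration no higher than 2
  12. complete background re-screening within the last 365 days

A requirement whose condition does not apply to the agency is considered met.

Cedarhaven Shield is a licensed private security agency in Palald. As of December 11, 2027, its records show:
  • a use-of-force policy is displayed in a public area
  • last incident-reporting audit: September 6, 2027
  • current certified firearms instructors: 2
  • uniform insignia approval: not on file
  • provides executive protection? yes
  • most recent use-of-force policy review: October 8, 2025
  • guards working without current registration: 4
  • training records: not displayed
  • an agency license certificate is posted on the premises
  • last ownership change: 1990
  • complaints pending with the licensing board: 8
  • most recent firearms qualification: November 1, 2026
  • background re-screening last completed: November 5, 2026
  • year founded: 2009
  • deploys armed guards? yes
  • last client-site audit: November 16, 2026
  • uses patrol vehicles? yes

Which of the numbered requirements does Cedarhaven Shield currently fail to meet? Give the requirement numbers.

1, 2, 3, 4, 7, 8, 9, 10, 11, 12

1. condition 'deploys armed guards' holds; firearms qualification 405 days ago vs limit 365 → not met
2. complaints pending with the licensing board 8 > 4 → not met
3. client-site audit 390 days ago vs limit 270 → not met
4. certified firearms instructors 2 < 3 → not met
5. use-of-force policy present → met
6. agency license certificate present → met
7. use-of-force policy review 794 days ago vs limit 730 → not met
8. condition 'uses patrol vehicles' holds; training records absent → not met
9. condition 'provides executive protection' holds; incident-reporting audit 96 days ago vs limit 90 → not met
10. uniform insignia approval absent → not met
11. guards working without current registration 4 > 2 → not met
12. background re-screening 401 days ago vs limit 365 → not met
Not met: 1, 2, 3, 4, 7, 8, 9, 10, 11, 12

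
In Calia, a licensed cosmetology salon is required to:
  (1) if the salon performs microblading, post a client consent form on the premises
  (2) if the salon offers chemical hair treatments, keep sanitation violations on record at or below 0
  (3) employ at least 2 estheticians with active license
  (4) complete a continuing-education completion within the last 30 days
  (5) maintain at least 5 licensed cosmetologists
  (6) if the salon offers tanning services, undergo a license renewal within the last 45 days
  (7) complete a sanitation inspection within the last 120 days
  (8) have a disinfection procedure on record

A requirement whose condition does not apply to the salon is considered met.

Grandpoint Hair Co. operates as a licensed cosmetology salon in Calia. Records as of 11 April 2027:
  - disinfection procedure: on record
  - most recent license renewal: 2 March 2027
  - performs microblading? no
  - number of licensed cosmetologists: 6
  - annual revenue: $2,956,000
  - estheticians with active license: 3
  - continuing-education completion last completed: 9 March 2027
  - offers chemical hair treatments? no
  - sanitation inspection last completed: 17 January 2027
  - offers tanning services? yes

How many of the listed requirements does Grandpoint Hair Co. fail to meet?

1. condition 'performs microblading' does not hold → requirement n/a → met
2. condition 'offers chemical hair treatments' does not hold → requirement n/a → met
3. estheticians with active license 3 ≥ 2 → met
4. continuing-education completion 33 days ago vs limit 30 → not met
5. licensed cosmetologists 6 ≥ 5 → met
6. condition 'offers tanning services' holds; license renewal 40 days ago vs limit 45 → met
7. sanitation inspection 84 days ago vs limit 120 → met
8. disinfection procedure present → met
Not met: 1 of 8

1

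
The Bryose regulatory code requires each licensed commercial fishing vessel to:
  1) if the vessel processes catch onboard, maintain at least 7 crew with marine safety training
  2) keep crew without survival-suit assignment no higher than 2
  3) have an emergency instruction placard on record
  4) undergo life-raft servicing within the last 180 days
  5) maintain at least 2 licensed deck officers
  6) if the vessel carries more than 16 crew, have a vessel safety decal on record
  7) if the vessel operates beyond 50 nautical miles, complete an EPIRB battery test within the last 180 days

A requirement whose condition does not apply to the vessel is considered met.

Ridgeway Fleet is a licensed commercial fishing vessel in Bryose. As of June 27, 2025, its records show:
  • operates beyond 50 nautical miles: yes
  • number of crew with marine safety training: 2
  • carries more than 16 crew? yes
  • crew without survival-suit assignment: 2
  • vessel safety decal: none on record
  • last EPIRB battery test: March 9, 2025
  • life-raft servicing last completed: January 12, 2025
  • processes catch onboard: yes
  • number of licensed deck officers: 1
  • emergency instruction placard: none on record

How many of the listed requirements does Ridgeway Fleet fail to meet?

1. condition 'processes catch onboard' holds; crew with marine safety training 2 < 7 → not met
2. crew without survival-suit assignment 2 ≤ 2 → met
3. emergency instruction placard absent → not met
4. life-raft servicing 166 days ago vs limit 180 → met
5. licensed deck officers 1 < 2 → not met
6. condition 'carries more than 16 crew' holds; vessel safety decal absent → not met
7. condition 'operates beyond 50 nautical miles' holds; EPIRB battery test 110 days ago vs limit 180 → met
Not met: 4 of 7

4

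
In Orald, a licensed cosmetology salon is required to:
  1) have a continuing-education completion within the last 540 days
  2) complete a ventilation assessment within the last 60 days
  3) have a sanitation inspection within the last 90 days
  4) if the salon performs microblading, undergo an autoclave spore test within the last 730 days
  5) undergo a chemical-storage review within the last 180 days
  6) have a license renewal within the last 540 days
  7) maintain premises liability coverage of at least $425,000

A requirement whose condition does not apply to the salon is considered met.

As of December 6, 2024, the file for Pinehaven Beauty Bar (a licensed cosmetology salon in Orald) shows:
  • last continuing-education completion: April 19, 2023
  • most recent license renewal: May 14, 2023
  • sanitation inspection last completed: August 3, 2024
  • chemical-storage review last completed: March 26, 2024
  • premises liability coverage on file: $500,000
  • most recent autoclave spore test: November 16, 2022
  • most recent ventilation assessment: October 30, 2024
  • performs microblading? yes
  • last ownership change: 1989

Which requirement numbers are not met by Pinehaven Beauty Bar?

1, 3, 4, 5, 6

1. continuing-education completion 597 days ago vs limit 540 → not met
2. ventilation assessment 37 days ago vs limit 60 → met
3. sanitation inspection 125 days ago vs limit 90 → not met
4. condition 'performs microblading' holds; autoclave spore test 751 days ago vs limit 730 → not met
5. chemical-storage review 255 days ago vs limit 180 → not met
6. license renewal 572 days ago vs limit 540 → not met
7. premises liability coverage $500,000 ≥ $425,000 → met
Not met: 1, 3, 4, 5, 6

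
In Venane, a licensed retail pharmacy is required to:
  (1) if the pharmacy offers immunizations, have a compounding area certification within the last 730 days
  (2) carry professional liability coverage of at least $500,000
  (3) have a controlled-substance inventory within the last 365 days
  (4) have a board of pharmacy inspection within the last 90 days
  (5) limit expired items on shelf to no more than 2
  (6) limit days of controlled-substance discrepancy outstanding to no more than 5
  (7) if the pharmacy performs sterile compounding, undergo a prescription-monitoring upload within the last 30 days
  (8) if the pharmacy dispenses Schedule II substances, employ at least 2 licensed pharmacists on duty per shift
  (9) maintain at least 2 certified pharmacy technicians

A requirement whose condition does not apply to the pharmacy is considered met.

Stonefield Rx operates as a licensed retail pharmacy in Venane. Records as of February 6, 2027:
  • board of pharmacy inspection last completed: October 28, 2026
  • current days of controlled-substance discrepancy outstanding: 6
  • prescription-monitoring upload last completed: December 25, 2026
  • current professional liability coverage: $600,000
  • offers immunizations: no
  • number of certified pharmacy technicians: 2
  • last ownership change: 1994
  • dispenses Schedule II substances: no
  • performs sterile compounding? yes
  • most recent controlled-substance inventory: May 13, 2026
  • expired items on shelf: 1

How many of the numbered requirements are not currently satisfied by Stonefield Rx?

3

1. condition 'offers immunizations' does not hold → requirement n/a → met
2. professional liability coverage $600,000 ≥ $500,000 → met
3. controlled-substance inventory 269 days ago vs limit 365 → met
4. board of pharmacy inspection 101 days ago vs limit 90 → not met
5. expired items on shelf 1 ≤ 2 → met
6. days of controlled-substance discrepancy outstanding 6 > 5 → not met
7. condition 'performs sterile compounding' holds; prescription-monitoring upload 43 days ago vs limit 30 → not met
8. condition 'dispenses Schedule II substances' does not hold → requirement n/a → met
9. certified pharmacy technicians 2 ≥ 2 → met
Not met: 3 of 9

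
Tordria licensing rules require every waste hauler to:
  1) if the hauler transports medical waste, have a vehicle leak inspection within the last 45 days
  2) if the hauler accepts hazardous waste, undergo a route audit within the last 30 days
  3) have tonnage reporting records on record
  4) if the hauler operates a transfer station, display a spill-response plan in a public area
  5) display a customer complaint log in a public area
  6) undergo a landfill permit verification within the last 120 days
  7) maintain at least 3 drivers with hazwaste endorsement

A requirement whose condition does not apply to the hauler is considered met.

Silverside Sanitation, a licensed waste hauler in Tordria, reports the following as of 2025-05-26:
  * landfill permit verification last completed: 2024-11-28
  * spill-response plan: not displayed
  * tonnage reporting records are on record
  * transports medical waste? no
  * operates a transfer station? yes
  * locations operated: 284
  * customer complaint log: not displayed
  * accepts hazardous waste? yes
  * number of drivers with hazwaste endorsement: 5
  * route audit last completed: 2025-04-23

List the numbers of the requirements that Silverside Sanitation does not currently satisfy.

2, 4, 5, 6

1. condition 'transports medical waste' does not hold → requirement n/a → met
2. condition 'accepts hazardous waste' holds; route audit 33 days ago vs limit 30 → not met
3. tonnage reporting records present → met
4. condition 'operates a transfer station' holds; spill-response plan absent → not met
5. customer complaint log absent → not met
6. landfill permit verification 179 days ago vs limit 120 → not met
7. drivers with hazwaste endorsement 5 ≥ 3 → met
Not met: 2, 4, 5, 6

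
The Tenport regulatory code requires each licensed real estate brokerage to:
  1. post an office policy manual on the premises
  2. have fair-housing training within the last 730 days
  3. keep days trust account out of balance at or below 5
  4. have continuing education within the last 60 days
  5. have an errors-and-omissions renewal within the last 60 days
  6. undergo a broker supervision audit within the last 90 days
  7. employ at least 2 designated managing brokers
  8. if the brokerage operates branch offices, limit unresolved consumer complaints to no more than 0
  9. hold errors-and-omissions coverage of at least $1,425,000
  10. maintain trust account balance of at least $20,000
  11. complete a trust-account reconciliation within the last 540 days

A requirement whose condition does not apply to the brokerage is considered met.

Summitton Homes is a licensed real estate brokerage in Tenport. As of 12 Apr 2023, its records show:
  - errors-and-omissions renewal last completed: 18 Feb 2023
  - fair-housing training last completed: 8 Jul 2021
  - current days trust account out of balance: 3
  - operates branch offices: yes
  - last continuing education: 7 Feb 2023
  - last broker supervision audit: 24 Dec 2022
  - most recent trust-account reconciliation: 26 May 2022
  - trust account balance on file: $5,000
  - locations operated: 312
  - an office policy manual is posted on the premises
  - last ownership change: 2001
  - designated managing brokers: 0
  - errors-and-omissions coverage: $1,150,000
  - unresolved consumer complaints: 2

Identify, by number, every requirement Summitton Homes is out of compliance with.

4, 6, 7, 8, 9, 10

1. office policy manual present → met
2. fair-housing training 643 days ago vs limit 730 → met
3. days trust account out of balance 3 ≤ 5 → met
4. continuing education 64 days ago vs limit 60 → not met
5. errors-and-omissions renewal 53 days ago vs limit 60 → met
6. broker supervision audit 109 days ago vs limit 90 → not met
7. designated managing brokers 0 < 2 → not met
8. condition 'operates branch offices' holds; unresolved consumer complaints 2 > 0 → not met
9. errors-and-omissions coverage $1,150,000 < $1,425,000 → not met
10. trust account balance $5,000 < $20,000 → not met
11. trust-account reconciliation 321 days ago vs limit 540 → met
Not met: 4, 6, 7, 8, 9, 10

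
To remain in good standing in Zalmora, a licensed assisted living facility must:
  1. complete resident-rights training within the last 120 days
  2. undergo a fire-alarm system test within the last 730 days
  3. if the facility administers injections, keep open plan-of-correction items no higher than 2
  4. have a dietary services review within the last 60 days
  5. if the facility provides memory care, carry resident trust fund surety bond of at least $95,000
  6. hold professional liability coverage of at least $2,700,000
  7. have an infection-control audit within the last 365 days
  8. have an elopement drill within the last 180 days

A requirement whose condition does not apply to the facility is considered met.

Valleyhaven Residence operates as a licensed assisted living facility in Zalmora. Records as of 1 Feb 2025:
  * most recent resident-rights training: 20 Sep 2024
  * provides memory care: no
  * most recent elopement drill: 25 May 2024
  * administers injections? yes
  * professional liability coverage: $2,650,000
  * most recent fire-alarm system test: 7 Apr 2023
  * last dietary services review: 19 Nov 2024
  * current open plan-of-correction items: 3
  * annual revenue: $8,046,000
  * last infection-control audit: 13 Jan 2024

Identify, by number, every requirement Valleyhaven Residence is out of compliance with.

1. resident-rights training 134 days ago vs limit 120 → not met
2. fire-alarm system test 666 days ago vs limit 730 → met
3. condition 'administers injections' holds; open plan-of-correction items 3 > 2 → not met
4. dietary services review 74 days ago vs limit 60 → not met
5. condition 'provides memory care' does not hold → requirement n/a → met
6. professional liability coverage $2,650,000 < $2,700,000 → not met
7. infection-control audit 385 days ago vs limit 365 → not met
8. elopement drill 252 days ago vs limit 180 → not met
Not met: 1, 3, 4, 6, 7, 8

1, 3, 4, 6, 7, 8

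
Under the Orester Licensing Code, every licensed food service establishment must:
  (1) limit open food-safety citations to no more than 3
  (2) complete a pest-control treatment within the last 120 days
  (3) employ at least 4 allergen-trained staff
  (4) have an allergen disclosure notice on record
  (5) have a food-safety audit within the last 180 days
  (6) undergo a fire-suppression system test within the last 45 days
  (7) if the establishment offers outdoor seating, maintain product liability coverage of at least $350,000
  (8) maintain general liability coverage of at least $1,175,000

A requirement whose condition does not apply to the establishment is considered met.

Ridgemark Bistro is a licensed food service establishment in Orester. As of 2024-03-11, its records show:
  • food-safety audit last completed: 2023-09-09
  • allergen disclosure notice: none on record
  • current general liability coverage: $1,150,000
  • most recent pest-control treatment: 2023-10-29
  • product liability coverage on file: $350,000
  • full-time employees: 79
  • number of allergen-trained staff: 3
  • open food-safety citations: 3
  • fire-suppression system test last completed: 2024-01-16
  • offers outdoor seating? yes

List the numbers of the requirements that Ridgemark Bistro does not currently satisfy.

1. open food-safety citations 3 ≤ 3 → met
2. pest-control treatment 134 days ago vs limit 120 → not met
3. allergen-trained staff 3 < 4 → not met
4. allergen disclosure notice absent → not met
5. food-safety audit 184 days ago vs limit 180 → not met
6. fire-suppression system test 55 days ago vs limit 45 → not met
7. condition 'offers outdoor seating' holds; product liability coverage $350,000 ≥ $350,000 → met
8. general liability coverage $1,150,000 < $1,175,000 → not met
Not met: 2, 3, 4, 5, 6, 8

2, 3, 4, 5, 6, 8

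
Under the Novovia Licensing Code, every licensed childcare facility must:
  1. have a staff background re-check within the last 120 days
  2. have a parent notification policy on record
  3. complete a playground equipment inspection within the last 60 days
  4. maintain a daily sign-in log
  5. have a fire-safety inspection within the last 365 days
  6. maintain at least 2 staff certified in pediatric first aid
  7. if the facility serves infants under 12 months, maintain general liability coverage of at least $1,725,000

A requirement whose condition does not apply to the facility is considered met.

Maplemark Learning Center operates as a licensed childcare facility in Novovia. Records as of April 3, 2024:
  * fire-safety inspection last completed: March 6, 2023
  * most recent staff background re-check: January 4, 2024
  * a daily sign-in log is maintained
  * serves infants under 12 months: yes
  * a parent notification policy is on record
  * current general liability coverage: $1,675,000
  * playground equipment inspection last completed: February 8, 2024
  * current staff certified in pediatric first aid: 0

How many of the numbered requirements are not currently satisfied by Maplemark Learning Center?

1. staff background re-check 90 days ago vs limit 120 → met
2. parent notification policy present → met
3. playground equipment inspection 55 days ago vs limit 60 → met
4. daily sign-in log present → met
5. fire-safety inspection 394 days ago vs limit 365 → not met
6. staff certified in pediatric first aid 0 < 2 → not met
7. condition 'serves infants under 12 months' holds; general liability coverage $1,675,000 < $1,725,000 → not met
Not met: 3 of 7

3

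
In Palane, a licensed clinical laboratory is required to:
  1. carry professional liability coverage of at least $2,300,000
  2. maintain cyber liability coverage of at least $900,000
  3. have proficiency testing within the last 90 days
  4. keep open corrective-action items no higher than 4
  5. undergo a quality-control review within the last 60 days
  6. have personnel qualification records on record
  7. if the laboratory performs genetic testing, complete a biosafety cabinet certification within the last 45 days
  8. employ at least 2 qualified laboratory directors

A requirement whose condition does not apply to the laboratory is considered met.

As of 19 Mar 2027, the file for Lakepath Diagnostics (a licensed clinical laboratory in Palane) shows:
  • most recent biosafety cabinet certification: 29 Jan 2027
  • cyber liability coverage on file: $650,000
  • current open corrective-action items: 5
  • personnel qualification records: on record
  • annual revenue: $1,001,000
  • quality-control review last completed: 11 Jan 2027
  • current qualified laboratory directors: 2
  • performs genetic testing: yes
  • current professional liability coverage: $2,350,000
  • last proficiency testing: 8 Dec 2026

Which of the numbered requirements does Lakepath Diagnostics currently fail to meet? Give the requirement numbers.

2, 3, 4, 5, 7

1. professional liability coverage $2,350,000 ≥ $2,300,000 → met
2. cyber liability coverage $650,000 < $900,000 → not met
3. proficiency testing 101 days ago vs limit 90 → not met
4. open corrective-action items 5 > 4 → not met
5. quality-control review 67 days ago vs limit 60 → not met
6. personnel qualification records present → met
7. condition 'performs genetic testing' holds; biosafety cabinet certification 49 days ago vs limit 45 → not met
8. qualified laboratory directors 2 ≥ 2 → met
Not met: 2, 3, 4, 5, 7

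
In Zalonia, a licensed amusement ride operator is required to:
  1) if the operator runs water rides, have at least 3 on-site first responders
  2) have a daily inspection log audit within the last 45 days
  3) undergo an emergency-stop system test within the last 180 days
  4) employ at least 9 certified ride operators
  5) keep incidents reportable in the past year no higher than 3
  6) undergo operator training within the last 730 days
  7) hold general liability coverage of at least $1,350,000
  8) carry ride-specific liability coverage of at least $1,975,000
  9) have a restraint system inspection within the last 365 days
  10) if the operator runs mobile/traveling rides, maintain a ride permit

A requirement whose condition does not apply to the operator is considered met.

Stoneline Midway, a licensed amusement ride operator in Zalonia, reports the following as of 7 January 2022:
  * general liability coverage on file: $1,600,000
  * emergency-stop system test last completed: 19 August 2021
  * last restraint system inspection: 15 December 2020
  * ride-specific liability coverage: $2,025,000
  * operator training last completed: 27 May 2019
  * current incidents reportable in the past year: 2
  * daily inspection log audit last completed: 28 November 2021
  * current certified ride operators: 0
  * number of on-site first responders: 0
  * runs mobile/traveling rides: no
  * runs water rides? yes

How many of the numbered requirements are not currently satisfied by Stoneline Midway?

1. condition 'runs water rides' holds; on-site first responders 0 < 3 → not met
2. daily inspection log audit 40 days ago vs limit 45 → met
3. emergency-stop system test 141 days ago vs limit 180 → met
4. certified ride operators 0 < 9 → not met
5. incidents reportable in the past year 2 ≤ 3 → met
6. operator training 956 days ago vs limit 730 → not met
7. general liability coverage $1,600,000 ≥ $1,350,000 → met
8. ride-specific liability coverage $2,025,000 ≥ $1,975,000 → met
9. restraint system inspection 388 days ago vs limit 365 → not met
10. condition 'runs mobile/traveling rides' does not hold → requirement n/a → met
Not met: 4 of 10

4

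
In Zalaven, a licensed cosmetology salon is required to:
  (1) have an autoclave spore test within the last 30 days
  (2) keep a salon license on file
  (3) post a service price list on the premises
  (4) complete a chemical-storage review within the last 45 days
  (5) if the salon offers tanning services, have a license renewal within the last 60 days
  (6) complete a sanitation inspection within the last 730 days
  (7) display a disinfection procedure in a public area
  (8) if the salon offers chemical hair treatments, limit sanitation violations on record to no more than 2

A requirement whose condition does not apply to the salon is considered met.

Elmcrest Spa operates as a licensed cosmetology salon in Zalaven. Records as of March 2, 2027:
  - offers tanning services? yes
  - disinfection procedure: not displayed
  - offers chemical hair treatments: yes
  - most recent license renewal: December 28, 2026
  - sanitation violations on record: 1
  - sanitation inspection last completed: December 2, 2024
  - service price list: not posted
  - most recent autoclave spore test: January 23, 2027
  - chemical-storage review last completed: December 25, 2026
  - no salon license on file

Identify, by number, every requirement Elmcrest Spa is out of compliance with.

1. autoclave spore test 38 days ago vs limit 30 → not met
2. salon license absent → not met
3. service price list absent → not met
4. chemical-storage review 67 days ago vs limit 45 → not met
5. condition 'offers tanning services' holds; license renewal 64 days ago vs limit 60 → not met
6. sanitation inspection 820 days ago vs limit 730 → not met
7. disinfection procedure absent → not met
8. condition 'offers chemical hair treatments' holds; sanitation violations on record 1 ≤ 2 → met
Not met: 1, 2, 3, 4, 5, 6, 7

1, 2, 3, 4, 5, 6, 7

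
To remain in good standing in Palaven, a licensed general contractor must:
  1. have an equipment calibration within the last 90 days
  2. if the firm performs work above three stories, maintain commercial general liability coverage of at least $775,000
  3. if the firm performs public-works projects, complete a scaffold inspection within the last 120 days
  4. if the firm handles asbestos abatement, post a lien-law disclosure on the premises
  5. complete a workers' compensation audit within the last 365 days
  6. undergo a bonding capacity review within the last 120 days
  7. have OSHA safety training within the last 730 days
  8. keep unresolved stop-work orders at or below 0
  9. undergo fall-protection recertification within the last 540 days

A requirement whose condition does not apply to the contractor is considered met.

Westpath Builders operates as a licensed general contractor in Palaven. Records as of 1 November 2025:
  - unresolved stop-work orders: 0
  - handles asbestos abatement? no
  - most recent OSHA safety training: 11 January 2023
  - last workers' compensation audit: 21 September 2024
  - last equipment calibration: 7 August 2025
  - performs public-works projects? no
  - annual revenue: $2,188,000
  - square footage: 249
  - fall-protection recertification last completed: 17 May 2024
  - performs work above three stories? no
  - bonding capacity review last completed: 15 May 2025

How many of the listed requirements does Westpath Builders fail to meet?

1. equipment calibration 86 days ago vs limit 90 → met
2. condition 'performs work above three stories' does not hold → requirement n/a → met
3. condition 'performs public-works projects' does not hold → requirement n/a → met
4. condition 'handles asbestos abatement' does not hold → requirement n/a → met
5. workers' compensation audit 406 days ago vs limit 365 → not met
6. bonding capacity review 170 days ago vs limit 120 → not met
7. OSHA safety training 1025 days ago vs limit 730 → not met
8. unresolved stop-work orders 0 ≤ 0 → met
9. fall-protection recertification 533 days ago vs limit 540 → met
Not met: 3 of 9

3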